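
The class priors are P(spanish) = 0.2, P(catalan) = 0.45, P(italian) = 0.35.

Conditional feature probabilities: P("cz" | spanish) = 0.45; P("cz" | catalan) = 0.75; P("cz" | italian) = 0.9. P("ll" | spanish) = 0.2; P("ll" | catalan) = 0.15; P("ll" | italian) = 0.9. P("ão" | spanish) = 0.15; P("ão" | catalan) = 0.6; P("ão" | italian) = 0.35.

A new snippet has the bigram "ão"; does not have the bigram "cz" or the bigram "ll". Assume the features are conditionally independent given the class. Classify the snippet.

spanish: 0.2 × (1−0.45) × (1−0.2) × 0.15 = 0.0132
catalan: 0.45 × (1−0.75) × (1−0.15) × 0.6 = 0.057375
italian: 0.35 × (1−0.9) × (1−0.9) × 0.35 = 0.001225
Highest score → catalan.

catalan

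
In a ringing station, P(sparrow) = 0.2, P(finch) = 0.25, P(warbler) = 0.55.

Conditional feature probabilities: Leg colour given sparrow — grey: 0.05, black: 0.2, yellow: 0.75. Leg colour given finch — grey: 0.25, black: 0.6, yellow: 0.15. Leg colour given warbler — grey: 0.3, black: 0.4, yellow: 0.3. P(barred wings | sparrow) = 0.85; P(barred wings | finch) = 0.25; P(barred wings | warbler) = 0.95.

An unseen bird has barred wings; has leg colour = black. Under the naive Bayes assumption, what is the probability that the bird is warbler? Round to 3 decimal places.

0.745

sparrow: 0.2 × 0.2 × 0.85 = 0.034
finch: 0.25 × 0.6 × 0.25 = 0.0375
warbler: 0.55 × 0.4 × 0.95 = 0.209
P(warbler | x) = 0.209 / 0.2805 ≈ 0.745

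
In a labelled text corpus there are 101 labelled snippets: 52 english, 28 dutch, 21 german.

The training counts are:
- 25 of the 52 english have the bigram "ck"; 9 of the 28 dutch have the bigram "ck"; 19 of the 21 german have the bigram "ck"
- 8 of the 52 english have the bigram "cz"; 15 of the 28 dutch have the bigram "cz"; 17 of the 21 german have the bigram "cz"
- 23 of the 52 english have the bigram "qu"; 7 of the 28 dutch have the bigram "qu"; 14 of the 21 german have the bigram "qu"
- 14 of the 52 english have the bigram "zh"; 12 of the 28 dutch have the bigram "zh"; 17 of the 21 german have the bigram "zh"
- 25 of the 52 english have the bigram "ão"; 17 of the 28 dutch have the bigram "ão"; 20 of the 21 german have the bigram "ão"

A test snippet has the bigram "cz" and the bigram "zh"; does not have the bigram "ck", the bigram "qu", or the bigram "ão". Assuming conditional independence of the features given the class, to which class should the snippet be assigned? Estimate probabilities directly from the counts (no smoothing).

english: (52/101) × (27/52) × (8/52) × (29/52) × (14/52) × (27/52) ≈ 0.00320633
dutch: (28/101) × (19/28) × (15/28) × (21/28) × (12/28) × (11/28) ≈ 0.0127258
german: (21/101) × (2/21) × (17/21) × (7/21) × (17/21) × (1/21) ≈ 0.000205981
Highest score → dutch.

dutch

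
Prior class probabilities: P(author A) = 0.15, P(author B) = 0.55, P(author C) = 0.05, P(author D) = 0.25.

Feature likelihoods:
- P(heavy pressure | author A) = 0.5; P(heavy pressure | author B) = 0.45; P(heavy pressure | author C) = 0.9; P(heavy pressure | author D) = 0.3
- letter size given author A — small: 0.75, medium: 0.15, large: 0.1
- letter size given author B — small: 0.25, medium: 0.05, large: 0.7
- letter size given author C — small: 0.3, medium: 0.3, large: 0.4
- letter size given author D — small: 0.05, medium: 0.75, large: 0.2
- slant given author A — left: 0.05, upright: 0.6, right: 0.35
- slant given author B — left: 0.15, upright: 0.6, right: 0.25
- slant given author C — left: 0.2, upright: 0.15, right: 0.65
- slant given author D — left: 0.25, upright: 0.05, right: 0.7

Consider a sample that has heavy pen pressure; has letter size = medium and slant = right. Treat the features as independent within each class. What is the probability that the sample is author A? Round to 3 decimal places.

author A: 0.15 × 0.5 × 0.15 × 0.35 = 0.0039375
author B: 0.55 × 0.45 × 0.05 × 0.25 = 0.00309375
author C: 0.05 × 0.9 × 0.3 × 0.65 = 0.008775
author D: 0.25 × 0.3 × 0.75 × 0.7 = 0.039375
P(author A | x) = 0.0039375 / 0.05518125 ≈ 0.071

0.071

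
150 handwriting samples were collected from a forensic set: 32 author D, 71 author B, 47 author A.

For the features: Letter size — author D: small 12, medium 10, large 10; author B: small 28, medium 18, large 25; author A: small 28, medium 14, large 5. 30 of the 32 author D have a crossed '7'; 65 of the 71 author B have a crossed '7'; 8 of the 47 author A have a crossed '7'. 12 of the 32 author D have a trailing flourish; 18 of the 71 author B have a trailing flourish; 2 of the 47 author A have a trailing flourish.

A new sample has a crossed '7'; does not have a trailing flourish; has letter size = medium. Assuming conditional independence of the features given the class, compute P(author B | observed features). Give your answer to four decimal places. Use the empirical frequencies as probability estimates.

author D: (32/150) × (10/32) × (30/32) × (20/32) = 0.0390625
author B: (71/150) × (18/71) × (65/71) × (53/71) ≈ 0.0820075
author A: (47/150) × (14/47) × (8/47) × (45/47) ≈ 0.0152105
P(author B | x) = 0.0820075 / 0.1362805 ≈ 0.6018

0.6018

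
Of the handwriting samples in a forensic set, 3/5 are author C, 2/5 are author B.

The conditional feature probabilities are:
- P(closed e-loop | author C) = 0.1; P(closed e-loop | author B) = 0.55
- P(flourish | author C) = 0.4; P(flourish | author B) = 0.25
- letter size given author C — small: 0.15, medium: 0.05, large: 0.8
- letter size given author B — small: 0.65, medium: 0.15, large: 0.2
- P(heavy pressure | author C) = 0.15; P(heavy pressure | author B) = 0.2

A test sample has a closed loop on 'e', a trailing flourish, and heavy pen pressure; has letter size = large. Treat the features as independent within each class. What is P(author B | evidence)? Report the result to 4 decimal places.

author C: 0.6 × 0.1 × 0.4 × 0.8 × 0.15 = 0.00288
author B: 0.4 × 0.55 × 0.25 × 0.2 × 0.2 = 0.0022
P(author B | x) = 0.0022 / 0.00508 ≈ 0.4331

0.4331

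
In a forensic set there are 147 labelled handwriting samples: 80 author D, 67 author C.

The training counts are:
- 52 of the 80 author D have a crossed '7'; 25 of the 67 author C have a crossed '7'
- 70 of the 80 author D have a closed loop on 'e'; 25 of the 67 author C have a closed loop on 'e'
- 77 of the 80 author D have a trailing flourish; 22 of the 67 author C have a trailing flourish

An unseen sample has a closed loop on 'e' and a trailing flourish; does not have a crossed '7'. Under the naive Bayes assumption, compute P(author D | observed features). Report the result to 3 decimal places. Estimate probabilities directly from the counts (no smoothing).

0.821

author D: (80/147) × (28/80) × (70/80) × (77/80) ≈ 0.160417
author C: (67/147) × (42/67) × (25/67) × (22/67) ≈ 0.0350062
P(author D | x) = 0.160417 / 0.1954232 ≈ 0.821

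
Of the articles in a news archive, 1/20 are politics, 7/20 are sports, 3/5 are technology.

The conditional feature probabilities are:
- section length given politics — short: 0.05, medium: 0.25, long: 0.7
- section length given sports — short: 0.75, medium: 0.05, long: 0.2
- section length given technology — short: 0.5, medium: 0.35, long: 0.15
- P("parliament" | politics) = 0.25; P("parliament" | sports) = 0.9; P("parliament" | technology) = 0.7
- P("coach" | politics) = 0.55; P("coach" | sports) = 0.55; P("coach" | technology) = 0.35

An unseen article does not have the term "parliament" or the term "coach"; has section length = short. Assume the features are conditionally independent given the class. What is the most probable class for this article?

technology

politics: 0.05 × 0.05 × (1−0.25) × (1−0.55) = 0.00084375
sports: 0.35 × 0.75 × (1−0.9) × (1−0.55) = 0.0118125
technology: 0.6 × 0.5 × (1−0.7) × (1−0.35) = 0.0585
Highest score → technology.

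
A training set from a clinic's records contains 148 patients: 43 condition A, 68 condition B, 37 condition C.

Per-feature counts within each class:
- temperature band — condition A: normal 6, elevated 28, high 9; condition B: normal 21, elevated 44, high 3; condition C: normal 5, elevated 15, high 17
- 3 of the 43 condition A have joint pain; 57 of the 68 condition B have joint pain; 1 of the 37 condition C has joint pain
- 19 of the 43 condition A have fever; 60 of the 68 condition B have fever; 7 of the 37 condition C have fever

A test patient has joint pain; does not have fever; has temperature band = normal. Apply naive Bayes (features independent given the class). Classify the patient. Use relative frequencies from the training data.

condition A: (43/148) × (6/43) × (3/43) × (24/43) ≈ 0.00157865
condition B: (68/148) × (21/68) × (57/68) × (8/68) ≈ 0.0139928
condition C: (37/148) × (5/37) × (1/37) × (30/37) ≈ 0.000740331
Highest score → condition B.

condition B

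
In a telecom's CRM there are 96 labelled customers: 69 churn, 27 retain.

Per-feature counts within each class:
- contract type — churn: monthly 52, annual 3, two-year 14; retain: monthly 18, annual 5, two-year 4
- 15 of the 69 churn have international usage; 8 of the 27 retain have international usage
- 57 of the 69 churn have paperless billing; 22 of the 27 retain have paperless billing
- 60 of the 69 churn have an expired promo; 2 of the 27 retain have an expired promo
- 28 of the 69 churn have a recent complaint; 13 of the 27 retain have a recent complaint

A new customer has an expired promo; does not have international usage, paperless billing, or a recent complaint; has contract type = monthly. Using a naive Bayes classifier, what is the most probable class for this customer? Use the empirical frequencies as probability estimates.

churn: (69/96) × (52/69) × (54/69) × (12/69) × (60/69) × (41/69) ≈ 0.0380931
retain: (27/96) × (18/27) × (19/27) × (5/27) × (2/27) × (14/27) ≈ 0.000938486
Highest score → churn.

churn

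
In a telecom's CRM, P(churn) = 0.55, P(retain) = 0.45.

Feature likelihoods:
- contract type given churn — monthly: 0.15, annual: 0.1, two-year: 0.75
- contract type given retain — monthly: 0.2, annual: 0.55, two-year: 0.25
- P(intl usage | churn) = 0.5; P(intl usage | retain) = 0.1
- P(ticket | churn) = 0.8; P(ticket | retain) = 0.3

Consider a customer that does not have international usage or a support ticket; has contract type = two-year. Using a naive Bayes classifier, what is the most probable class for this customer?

churn: 0.55 × 0.75 × (1−0.5) × (1−0.8) = 0.04125
retain: 0.45 × 0.25 × (1−0.1) × (1−0.3) = 0.070875
Highest score → retain.

retain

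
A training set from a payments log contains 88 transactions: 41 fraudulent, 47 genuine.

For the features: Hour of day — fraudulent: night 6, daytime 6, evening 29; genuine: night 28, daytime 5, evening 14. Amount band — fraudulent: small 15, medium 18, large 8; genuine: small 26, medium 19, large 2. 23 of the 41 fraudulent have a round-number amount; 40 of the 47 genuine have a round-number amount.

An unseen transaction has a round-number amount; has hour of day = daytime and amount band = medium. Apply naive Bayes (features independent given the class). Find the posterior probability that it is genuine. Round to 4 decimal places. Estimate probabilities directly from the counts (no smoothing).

0.5379

fraudulent: (41/88) × (6/41) × (18/41) × (23/41) ≈ 0.016792
genuine: (47/88) × (5/47) × (19/47) × (40/47) ≈ 0.0195481
P(genuine | x) = 0.0195481 / 0.0363401 ≈ 0.5379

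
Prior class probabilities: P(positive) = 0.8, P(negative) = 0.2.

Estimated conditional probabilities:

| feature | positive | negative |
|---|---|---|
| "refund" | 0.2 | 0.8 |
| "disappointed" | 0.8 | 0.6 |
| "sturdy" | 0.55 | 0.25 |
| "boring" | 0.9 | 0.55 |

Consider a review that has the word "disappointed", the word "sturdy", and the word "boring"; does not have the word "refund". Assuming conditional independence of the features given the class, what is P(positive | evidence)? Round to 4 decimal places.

0.9871

positive: 0.8 × (1−0.2) × 0.8 × 0.55 × 0.9 = 0.25344
negative: 0.2 × (1−0.8) × 0.6 × 0.25 × 0.55 = 0.0033
P(positive | x) = 0.25344 / 0.25674 ≈ 0.9871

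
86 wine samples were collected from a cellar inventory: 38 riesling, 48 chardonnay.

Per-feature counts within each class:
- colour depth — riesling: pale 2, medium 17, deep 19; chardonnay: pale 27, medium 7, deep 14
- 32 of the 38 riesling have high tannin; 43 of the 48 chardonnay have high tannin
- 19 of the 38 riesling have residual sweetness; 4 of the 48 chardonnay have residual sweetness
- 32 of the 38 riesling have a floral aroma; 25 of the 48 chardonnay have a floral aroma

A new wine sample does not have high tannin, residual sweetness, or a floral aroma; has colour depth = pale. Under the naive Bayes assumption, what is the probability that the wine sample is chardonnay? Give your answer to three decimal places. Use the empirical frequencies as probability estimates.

riesling: (38/86) × (2/38) × (6/38) × (19/38) × (6/38) ≈ 0.000289892
chardonnay: (48/86) × (27/48) × (5/48) × (44/48) × (23/48) ≈ 0.0143646
P(chardonnay | x) = 0.0143646 / 0.014654492 ≈ 0.980

0.980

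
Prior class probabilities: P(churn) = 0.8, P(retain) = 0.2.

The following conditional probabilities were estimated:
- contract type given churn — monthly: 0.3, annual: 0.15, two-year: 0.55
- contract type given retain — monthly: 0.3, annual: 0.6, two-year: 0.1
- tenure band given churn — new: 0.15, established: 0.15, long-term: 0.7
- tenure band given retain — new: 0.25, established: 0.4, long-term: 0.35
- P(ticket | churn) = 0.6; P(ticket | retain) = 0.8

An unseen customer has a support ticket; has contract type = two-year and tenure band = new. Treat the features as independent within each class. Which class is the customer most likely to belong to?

churn: 0.8 × 0.55 × 0.15 × 0.6 = 0.0396
retain: 0.2 × 0.1 × 0.25 × 0.8 = 0.004
Highest score → churn.

churn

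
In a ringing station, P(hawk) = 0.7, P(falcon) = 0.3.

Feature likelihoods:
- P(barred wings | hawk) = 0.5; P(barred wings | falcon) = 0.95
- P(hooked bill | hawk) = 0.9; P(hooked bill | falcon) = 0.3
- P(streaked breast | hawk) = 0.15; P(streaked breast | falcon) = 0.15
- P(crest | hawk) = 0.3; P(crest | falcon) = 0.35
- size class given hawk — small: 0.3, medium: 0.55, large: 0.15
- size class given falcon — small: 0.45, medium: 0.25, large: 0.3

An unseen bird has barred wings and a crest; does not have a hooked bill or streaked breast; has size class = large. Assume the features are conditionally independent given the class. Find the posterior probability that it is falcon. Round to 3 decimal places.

0.930

hawk: 0.7 × 0.5 × (1−0.9) × (1−0.15) × 0.3 × 0.15 = 0.00133875
falcon: 0.3 × 0.95 × (1−0.3) × (1−0.15) × 0.35 × 0.3 = 0.017805375
P(falcon | x) = 0.017805375 / 0.019144125 ≈ 0.930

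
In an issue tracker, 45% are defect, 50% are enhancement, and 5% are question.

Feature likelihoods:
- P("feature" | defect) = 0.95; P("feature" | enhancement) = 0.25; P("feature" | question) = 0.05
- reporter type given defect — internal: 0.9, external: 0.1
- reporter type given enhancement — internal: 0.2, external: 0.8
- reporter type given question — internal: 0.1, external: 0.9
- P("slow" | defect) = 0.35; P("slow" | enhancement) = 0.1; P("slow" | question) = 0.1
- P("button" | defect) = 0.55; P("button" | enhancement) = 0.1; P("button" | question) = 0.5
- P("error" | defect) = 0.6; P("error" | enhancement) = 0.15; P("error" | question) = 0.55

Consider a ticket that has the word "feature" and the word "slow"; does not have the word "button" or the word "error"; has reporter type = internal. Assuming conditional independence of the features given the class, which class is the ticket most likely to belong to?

defect

defect: 0.45 × 0.95 × 0.9 × 0.35 × (1−0.55) × (1−0.6) = 0.02423925
enhancement: 0.5 × 0.25 × 0.2 × 0.1 × (1−0.1) × (1−0.15) = 0.0019125
question: 0.05 × 0.05 × 0.1 × 0.1 × (1−0.5) × (1−0.55) = 0.000005625
Highest score → defect.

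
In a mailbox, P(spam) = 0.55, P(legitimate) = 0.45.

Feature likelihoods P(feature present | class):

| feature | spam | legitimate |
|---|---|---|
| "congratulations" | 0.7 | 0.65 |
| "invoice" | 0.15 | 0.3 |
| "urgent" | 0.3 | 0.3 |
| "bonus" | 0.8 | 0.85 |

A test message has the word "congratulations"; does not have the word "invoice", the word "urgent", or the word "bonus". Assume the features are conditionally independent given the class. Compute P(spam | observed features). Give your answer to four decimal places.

0.6806

spam: 0.55 × 0.7 × (1−0.15) × (1−0.3) × (1−0.8) = 0.045815
legitimate: 0.45 × 0.65 × (1−0.3) × (1−0.3) × (1−0.85) = 0.02149875
P(spam | x) = 0.045815 / 0.06731375 ≈ 0.6806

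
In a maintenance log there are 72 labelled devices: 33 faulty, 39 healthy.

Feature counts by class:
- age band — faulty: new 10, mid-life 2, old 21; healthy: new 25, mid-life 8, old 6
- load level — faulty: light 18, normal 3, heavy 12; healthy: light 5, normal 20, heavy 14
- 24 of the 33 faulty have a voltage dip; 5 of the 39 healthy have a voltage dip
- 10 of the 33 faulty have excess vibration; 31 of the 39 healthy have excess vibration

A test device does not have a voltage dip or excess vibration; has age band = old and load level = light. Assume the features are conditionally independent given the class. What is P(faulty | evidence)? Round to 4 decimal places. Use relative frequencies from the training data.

faulty: (33/72) × (21/33) × (18/33) × (9/33) × (23/33) ≈ 0.0302404
healthy: (39/72) × (6/39) × (5/39) × (34/39) × (8/39) ≈ 0.00191057
P(faulty | x) = 0.0302404 / 0.03215097 ≈ 0.9406

0.9406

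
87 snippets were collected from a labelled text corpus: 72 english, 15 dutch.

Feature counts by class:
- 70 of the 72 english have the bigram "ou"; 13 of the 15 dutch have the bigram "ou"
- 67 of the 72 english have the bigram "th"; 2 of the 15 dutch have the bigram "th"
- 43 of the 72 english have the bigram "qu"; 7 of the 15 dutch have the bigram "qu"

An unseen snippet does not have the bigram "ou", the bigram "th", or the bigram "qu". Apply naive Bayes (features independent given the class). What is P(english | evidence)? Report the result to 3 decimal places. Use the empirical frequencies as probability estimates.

0.057

english: (72/87) × (2/72) × (5/72) × (29/72) ≈ 0.000643004
dutch: (15/87) × (2/15) × (13/15) × (8/15) ≈ 0.0106258
P(english | x) = 0.000643004 / 0.011268804 ≈ 0.057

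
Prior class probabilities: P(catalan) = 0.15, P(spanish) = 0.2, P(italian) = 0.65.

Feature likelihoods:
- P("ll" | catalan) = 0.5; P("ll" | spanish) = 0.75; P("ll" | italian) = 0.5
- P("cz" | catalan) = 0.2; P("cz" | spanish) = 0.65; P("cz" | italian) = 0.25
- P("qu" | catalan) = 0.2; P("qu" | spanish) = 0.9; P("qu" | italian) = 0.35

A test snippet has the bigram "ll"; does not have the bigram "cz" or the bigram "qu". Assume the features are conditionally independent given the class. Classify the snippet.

italian

catalan: 0.15 × 0.5 × (1−0.2) × (1−0.2) = 0.048
spanish: 0.2 × 0.75 × (1−0.65) × (1−0.9) = 0.00525
italian: 0.65 × 0.5 × (1−0.25) × (1−0.35) = 0.1584375
Highest score → italian.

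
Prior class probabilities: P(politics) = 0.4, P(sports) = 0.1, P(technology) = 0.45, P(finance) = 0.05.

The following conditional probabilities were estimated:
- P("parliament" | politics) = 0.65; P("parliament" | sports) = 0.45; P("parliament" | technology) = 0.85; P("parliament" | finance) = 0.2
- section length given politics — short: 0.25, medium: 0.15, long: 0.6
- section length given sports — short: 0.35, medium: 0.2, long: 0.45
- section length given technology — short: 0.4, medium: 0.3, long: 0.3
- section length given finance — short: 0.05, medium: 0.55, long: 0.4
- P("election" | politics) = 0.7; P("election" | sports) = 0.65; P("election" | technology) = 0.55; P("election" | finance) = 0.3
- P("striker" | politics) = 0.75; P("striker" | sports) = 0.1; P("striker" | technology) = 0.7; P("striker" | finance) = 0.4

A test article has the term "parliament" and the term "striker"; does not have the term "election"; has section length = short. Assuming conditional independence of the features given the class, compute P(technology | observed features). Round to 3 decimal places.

politics: 0.4 × 0.65 × 0.25 × (1−0.7) × 0.75 = 0.014625
sports: 0.1 × 0.45 × 0.35 × (1−0.65) × 0.1 = 0.00055125
technology: 0.45 × 0.85 × 0.4 × (1−0.55) × 0.7 = 0.048195
finance: 0.05 × 0.2 × 0.05 × (1−0.3) × 0.4 = 0.00014
P(technology | x) = 0.048195 / 0.06351125 ≈ 0.759

0.759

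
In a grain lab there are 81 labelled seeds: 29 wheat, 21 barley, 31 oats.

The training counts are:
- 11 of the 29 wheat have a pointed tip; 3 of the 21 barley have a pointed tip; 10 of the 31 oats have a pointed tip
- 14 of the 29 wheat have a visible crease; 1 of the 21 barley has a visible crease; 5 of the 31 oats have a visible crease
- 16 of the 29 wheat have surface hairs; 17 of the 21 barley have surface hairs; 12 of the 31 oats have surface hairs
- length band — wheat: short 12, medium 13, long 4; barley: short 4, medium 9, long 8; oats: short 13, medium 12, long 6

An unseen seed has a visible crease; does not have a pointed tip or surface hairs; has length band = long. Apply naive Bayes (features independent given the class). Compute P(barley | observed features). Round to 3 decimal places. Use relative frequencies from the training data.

wheat: (29/81) × (18/29) × (14/29) × (13/29) × (4/29) ≈ 0.00663323
barley: (21/81) × (18/21) × (1/21) × (4/21) × (8/21) ≈ 0.000767856
oats: (31/81) × (21/31) × (5/31) × (19/31) × (6/31) ≈ 0.00496048
P(barley | x) = 0.000767856 / 0.012361566 ≈ 0.062

0.062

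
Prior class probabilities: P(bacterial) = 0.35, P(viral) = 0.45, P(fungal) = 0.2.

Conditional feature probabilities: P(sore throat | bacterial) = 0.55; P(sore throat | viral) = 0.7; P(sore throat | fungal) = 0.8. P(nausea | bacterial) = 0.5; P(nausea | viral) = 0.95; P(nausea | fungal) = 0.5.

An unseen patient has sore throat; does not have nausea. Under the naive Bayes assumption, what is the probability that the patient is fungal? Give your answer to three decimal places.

0.417

bacterial: 0.35 × 0.55 × (1−0.5) = 0.09625
viral: 0.45 × 0.7 × (1−0.95) = 0.01575
fungal: 0.2 × 0.8 × (1−0.5) = 0.08
P(fungal | x) = 0.08 / 0.192 ≈ 0.417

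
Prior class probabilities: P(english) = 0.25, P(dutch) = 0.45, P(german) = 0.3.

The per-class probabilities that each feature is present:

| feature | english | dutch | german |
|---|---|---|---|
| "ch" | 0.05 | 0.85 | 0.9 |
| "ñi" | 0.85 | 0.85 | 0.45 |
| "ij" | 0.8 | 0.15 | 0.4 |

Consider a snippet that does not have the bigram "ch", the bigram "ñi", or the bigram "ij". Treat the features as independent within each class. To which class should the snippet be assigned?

german

english: 0.25 × (1−0.05) × (1−0.85) × (1−0.8) = 0.007125
dutch: 0.45 × (1−0.85) × (1−0.85) × (1−0.15) = 0.00860625
german: 0.3 × (1−0.9) × (1−0.45) × (1−0.4) = 0.0099
Highest score → german.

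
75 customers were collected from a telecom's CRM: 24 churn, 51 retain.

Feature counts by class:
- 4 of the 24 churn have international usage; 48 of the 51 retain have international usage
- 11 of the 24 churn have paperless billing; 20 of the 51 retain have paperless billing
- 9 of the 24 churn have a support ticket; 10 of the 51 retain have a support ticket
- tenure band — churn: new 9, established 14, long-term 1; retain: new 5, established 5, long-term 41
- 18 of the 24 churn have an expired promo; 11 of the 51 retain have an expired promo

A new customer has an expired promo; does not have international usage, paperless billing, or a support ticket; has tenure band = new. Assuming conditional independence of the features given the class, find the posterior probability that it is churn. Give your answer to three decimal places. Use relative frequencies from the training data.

0.984

churn: (24/75) × (20/24) × (13/24) × (15/24) × (9/24) × (18/24) = 0.025390625
retain: (51/75) × (3/51) × (31/51) × (41/51) × (5/51) × (11/51) ≈ 0.000413321
P(churn | x) = 0.025390625 / 0.025803946 ≈ 0.984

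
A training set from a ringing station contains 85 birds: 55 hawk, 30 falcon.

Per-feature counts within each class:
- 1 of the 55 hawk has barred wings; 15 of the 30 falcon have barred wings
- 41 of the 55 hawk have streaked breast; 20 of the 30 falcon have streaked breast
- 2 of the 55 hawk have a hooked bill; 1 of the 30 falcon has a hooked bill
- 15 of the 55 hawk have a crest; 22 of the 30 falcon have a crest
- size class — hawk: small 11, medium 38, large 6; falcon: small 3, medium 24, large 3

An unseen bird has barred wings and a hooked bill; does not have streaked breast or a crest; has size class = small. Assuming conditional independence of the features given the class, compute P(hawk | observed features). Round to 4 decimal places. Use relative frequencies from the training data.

hawk: (55/85) × (1/55) × (14/55) × (2/55) × (40/55) × (11/55) ≈ 0.0000158395
falcon: (30/85) × (15/30) × (10/30) × (1/30) × (8/30) × (3/30) ≈ 0.0000522876
P(hawk | x) = 0.0000158395 / 0.0000681271 ≈ 0.2325

0.2325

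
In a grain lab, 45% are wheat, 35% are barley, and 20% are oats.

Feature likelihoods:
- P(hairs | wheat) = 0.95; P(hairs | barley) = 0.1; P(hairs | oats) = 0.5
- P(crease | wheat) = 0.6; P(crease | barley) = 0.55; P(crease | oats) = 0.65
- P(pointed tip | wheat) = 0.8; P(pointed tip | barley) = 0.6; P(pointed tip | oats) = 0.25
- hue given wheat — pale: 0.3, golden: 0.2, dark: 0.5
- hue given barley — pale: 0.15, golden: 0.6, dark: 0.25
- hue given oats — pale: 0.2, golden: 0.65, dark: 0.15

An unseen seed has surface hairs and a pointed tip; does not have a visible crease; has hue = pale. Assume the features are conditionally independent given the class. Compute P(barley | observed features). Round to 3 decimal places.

0.032

wheat: 0.45 × 0.95 × (1−0.6) × 0.8 × 0.3 = 0.04104
barley: 0.35 × 0.1 × (1−0.55) × 0.6 × 0.15 = 0.0014175
oats: 0.2 × 0.5 × (1−0.65) × 0.25 × 0.2 = 0.00175
P(barley | x) = 0.0014175 / 0.0442075 ≈ 0.032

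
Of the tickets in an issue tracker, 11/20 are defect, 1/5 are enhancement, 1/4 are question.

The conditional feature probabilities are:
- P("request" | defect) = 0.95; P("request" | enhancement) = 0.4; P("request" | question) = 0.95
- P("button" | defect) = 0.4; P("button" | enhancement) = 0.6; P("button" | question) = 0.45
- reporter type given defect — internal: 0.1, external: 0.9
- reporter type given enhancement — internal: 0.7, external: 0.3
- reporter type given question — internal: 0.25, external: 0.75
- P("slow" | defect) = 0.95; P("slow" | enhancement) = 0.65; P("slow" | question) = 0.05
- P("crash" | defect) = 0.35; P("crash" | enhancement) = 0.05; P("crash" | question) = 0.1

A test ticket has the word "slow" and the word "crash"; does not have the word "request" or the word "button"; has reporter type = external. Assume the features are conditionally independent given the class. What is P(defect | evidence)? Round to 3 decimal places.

defect: 0.55 × (1−0.95) × (1−0.4) × 0.9 × 0.95 × 0.35 = 0.004937625
enhancement: 0.2 × (1−0.4) × (1−0.6) × 0.3 × 0.65 × 0.05 = 0.000468
question: 0.25 × (1−0.95) × (1−0.45) × 0.75 × 0.05 × 0.1 = 0.00002578125
P(defect | x) = 0.004937625 / 0.00543140625 ≈ 0.909

0.909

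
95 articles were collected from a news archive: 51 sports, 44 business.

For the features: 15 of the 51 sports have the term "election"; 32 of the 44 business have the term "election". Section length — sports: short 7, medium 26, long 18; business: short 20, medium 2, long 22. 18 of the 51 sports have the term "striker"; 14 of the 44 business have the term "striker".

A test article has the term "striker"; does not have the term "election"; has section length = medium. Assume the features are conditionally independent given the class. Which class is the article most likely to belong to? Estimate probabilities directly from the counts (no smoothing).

sports

sports: (51/95) × (36/51) × (26/51) × (18/51) ≈ 0.0681843
business: (44/95) × (12/44) × (2/44) × (14/44) ≈ 0.00182688
Highest score → sports.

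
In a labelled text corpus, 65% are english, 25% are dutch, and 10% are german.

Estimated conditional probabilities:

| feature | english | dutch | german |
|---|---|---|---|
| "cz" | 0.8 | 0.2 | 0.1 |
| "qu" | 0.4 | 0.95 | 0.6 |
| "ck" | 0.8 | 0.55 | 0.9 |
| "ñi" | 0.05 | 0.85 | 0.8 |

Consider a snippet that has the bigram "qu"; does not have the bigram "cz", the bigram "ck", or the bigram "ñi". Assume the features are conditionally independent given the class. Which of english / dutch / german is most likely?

english: 0.65 × (1−0.8) × 0.4 × (1−0.8) × (1−0.05) = 0.00988
dutch: 0.25 × (1−0.2) × 0.95 × (1−0.55) × (1−0.85) = 0.012825
german: 0.1 × (1−0.1) × 0.6 × (1−0.9) × (1−0.8) = 0.00108
Highest score → dutch.

dutch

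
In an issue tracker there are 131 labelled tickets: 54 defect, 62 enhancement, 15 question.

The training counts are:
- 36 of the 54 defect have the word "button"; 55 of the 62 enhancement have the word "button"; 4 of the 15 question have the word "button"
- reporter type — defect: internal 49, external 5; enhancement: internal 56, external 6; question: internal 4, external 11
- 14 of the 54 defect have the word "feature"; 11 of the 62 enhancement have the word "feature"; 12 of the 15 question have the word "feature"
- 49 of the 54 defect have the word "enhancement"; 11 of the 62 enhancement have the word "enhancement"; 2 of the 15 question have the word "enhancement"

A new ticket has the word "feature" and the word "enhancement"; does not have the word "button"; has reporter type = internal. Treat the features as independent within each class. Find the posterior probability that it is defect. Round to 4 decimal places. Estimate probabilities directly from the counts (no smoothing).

0.8824

defect: (54/131) × (18/54) × (49/54) × (14/54) × (49/54) ≈ 0.0293319
enhancement: (62/131) × (7/62) × (56/62) × (11/62) × (11/62) ≈ 0.00151924
question: (15/131) × (11/15) × (4/15) × (12/15) × (2/15) ≈ 0.00238846
P(defect | x) = 0.0293319 / 0.0332396 ≈ 0.8824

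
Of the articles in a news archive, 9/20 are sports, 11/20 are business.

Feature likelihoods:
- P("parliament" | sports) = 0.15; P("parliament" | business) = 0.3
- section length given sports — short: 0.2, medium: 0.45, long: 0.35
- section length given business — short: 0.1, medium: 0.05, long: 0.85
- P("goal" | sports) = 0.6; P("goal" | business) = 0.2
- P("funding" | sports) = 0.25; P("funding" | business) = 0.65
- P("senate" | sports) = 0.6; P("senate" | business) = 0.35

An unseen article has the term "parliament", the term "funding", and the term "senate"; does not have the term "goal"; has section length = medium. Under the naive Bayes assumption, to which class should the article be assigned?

sports

sports: 0.45 × 0.15 × 0.45 × (1−0.6) × 0.25 × 0.6 = 0.0018225
business: 0.55 × 0.3 × 0.05 × (1−0.2) × 0.65 × 0.35 = 0.0015015
Highest score → sports.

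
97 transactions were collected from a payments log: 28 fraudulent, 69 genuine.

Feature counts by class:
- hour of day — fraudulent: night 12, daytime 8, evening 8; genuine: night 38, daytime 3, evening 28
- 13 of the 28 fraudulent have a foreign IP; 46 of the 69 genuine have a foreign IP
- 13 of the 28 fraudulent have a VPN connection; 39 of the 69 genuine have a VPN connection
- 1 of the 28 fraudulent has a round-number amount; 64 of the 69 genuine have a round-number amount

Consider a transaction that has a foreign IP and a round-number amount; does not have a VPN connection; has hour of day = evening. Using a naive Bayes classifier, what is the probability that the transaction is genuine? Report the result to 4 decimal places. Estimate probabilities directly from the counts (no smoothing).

fraudulent: (28/97) × (8/28) × (13/28) × (15/28) × (1/28) ≈ 0.00073262
genuine: (69/97) × (28/69) × (46/69) × (30/69) × (64/69) ≈ 0.0776065
P(genuine | x) = 0.0776065 / 0.07833912 ≈ 0.9906

0.9906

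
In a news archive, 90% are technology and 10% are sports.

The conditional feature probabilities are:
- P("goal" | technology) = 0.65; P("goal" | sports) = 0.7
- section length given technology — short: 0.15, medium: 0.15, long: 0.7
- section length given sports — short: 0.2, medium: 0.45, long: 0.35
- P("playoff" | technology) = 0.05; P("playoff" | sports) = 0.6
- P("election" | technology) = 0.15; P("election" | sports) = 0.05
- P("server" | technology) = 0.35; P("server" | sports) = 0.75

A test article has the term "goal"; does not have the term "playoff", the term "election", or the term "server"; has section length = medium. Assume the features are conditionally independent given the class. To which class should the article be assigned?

technology

technology: 0.9 × 0.65 × 0.15 × (1−0.05) × (1−0.15) × (1−0.35) = 0.04605778125
sports: 0.1 × 0.7 × 0.45 × (1−0.6) × (1−0.05) × (1−0.75) = 0.0029925
Highest score → technology.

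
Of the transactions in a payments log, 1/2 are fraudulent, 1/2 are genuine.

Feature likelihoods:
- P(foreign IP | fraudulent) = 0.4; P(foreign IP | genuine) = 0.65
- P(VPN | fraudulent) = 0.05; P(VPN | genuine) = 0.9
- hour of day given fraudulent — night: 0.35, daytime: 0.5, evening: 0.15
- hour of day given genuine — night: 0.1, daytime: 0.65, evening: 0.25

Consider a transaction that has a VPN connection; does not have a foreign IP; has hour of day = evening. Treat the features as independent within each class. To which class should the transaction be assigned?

fraudulent: 0.5 × (1−0.4) × 0.05 × 0.15 = 0.00225
genuine: 0.5 × (1−0.65) × 0.9 × 0.25 = 0.039375
Highest score → genuine.

genuine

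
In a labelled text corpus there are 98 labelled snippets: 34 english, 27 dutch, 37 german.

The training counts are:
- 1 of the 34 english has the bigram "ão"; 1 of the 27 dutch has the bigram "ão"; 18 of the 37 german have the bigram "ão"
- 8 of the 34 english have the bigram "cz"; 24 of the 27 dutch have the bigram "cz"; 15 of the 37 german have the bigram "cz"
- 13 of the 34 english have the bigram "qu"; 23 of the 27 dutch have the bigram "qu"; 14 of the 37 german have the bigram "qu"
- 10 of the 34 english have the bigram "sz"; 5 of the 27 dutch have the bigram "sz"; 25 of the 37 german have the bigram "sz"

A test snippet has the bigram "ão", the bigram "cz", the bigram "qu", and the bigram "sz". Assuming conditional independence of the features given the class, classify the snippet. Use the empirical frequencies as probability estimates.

german

english: (34/98) × (1/34) × (8/34) × (13/34) × (10/34) ≈ 0.000270004
dutch: (27/98) × (1/27) × (24/27) × (23/27) × (5/27) ≈ 0.00143084
german: (37/98) × (18/37) × (15/37) × (14/37) × (25/37) ≈ 0.0190371
Highest score → german.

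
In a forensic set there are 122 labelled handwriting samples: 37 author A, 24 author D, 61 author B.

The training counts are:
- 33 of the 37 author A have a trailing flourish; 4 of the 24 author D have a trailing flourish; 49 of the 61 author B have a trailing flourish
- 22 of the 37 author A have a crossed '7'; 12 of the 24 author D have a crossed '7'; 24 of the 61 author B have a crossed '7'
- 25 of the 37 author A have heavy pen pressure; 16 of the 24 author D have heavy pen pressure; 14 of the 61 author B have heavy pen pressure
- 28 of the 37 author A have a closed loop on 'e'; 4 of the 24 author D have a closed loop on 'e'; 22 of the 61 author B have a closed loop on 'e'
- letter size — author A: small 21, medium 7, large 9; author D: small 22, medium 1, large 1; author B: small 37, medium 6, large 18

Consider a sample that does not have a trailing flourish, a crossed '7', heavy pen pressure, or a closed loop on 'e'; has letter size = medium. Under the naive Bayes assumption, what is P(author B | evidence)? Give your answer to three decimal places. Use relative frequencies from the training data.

author A: (37/122) × (4/37) × (15/37) × (12/37) × (9/37) × (7/37) ≈ 0.000198384
author D: (24/122) × (20/24) × (12/24) × (8/24) × (20/24) × (1/24) ≈ 0.000948695
author B: (61/122) × (12/61) × (37/61) × (47/61) × (39/61) × (6/61) ≈ 0.0028908
P(author B | x) = 0.0028908 / 0.004037879 ≈ 0.716

0.716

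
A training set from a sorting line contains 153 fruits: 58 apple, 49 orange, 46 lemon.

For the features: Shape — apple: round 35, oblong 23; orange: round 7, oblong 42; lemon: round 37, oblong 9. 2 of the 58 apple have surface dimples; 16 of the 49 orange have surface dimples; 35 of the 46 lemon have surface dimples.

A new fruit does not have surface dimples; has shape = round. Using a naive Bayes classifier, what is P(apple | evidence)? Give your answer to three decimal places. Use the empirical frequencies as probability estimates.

apple: (58/153) × (35/58) × (56/58) ≈ 0.22087
orange: (49/153) × (7/49) × (33/49) ≈ 0.0308123
lemon: (46/153) × (37/46) × (11/46) ≈ 0.0578289
P(apple | x) = 0.22087 / 0.3095112 ≈ 0.714

0.714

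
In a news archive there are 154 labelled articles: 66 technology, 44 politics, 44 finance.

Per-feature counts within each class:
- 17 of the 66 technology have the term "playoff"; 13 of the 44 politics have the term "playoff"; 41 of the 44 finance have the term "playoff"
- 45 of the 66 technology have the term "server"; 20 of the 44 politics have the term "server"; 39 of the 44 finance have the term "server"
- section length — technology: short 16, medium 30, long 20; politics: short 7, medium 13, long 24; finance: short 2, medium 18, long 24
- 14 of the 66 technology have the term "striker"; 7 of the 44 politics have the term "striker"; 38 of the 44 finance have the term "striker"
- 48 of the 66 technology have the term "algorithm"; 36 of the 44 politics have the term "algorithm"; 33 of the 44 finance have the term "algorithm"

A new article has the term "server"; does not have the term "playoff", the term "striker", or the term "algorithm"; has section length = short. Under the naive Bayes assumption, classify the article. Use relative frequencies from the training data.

technology: (66/154) × (49/66) × (45/66) × (16/66) × (52/66) × (18/66) ≈ 0.0113008
politics: (44/154) × (31/44) × (20/44) × (7/44) × (37/44) × (8/44) ≈ 0.00222561
finance: (44/154) × (3/44) × (39/44) × (2/44) × (6/44) × (11/44) ≈ 0.0000267564
Highest score → technology.

technology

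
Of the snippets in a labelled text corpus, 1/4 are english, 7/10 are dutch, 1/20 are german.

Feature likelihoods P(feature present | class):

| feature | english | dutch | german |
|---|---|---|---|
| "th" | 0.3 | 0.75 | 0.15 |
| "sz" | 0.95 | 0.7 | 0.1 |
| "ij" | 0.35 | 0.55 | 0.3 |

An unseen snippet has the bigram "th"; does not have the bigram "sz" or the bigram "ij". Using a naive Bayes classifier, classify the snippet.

english: 0.25 × 0.3 × (1−0.95) × (1−0.35) = 0.0024375
dutch: 0.7 × 0.75 × (1−0.7) × (1−0.55) = 0.070875
german: 0.05 × 0.15 × (1−0.1) × (1−0.3) = 0.004725
Highest score → dutch.

dutch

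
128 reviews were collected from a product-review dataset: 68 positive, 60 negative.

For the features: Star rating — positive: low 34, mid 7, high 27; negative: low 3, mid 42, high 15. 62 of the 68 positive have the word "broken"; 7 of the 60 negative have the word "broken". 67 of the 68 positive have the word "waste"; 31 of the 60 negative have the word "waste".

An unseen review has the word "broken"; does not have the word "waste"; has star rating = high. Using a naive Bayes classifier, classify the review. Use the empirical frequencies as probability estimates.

negative

positive: (68/128) × (27/68) × (62/68) × (1/68) ≈ 0.00282831
negative: (60/128) × (15/60) × (7/60) × (29/60) ≈ 0.00660807
Highest score → negative.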